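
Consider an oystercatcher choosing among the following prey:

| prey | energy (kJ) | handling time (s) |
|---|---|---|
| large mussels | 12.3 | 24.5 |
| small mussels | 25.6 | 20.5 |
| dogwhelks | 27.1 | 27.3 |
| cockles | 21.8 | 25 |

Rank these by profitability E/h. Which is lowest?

large mussels

In descending order of E/h:
small mussels: 25.6/20.5 = 1.25 kJ/s
dogwhelks: 27.1/27.3 = 0.993 kJ/s
cockles: 21.8/25 = 0.872 kJ/s
large mussels: 12.3/24.5 = 0.502 kJ/s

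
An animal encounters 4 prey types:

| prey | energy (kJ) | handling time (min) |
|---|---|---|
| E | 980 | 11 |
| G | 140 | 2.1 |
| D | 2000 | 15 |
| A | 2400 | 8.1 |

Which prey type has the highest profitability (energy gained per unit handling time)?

A

Profitability E/h (kJ/min): E = 980/11 = 89.1, G = 140/2.1 = 66.7, D = 2000/15 = 133, A = 2400/8.1 = 296.
Ranked: A > D > E > G.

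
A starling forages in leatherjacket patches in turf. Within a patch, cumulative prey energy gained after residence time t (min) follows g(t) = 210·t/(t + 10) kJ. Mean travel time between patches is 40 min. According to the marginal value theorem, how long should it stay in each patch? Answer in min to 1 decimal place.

Optimal t* satisfies g'(t*) = g(t*)/(T + t*).
g'(t) = 210·10/(t + 10)². Setting 210·10/(t+10)² = 210t/[(t+10)(40+t)] gives 10(40+t) = t(t+10), so t² = 10×40 = 400.
t* = √400 = 20 min.

20.0 min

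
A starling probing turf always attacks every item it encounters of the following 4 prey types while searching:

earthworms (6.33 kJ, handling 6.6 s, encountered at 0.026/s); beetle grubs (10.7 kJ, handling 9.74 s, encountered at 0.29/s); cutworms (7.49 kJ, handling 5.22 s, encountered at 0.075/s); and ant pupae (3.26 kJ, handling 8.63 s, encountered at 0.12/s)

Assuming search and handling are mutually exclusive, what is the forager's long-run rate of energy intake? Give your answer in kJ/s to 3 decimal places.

R = Σλ_iE_i / (1 + Σλ_ih_i)
Numerator: 0.026×6.33 + 0.29×10.7 + 0.075×7.49 + 0.12×3.26 = 4.221
Denominator: 1 + 0.026×6.6 + 0.29×9.74 + 0.075×5.22 + 0.12×8.63 = 5.423
R = 4.221/5.423 = 0.7782 kJ/s

0.778 kJ/s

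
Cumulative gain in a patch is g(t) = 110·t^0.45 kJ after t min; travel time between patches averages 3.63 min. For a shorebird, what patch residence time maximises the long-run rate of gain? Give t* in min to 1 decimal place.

Optimal t* satisfies g'(t*) = g(t*)/(T + t*).
g'(t) = 0.45·110·t^-0.55. Setting 0.45·110·t^-0.55 = 110·t^0.45/(3.63+t) gives 0.45(3.63+t) = t, so 0.55·t = 0.45×3.63.
t* = 0.45×3.63/0.55 = 2.97 min.

3.0 min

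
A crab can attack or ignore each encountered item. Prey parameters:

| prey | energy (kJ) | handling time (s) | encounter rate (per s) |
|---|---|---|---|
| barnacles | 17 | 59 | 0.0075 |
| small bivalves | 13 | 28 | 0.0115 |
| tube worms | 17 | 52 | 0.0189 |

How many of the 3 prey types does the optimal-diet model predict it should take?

Profitabilities (E/h, kJ/s): small bivalves 0.464, tube worms 0.327, barnacles 0.288. Add prey in this order while the next type's profitability exceeds the intake rate on those already taken.
Rate on top 1: 0.1131. tube worms: 0.327 > 0.1131 → include.
Rate on top 2: 0.2043. barnacles: 0.288 > 0.2043 → include.
Optimal diet: small bivalves, tube worms, barnacles — 3 of 3 types.

3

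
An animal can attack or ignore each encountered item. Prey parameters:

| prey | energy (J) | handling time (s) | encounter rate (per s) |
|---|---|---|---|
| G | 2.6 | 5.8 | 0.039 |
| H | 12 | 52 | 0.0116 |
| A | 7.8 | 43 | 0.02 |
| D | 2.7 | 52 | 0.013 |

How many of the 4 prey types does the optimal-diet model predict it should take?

Rank by E/h (J/s): G 0.448, H 0.231, A 0.181, D 0.0519. Include each in turn until the next type's E/h falls below the running intake rate.
Rate on top 1: 0.08269. H: 0.231 > 0.08269 → include.
Rate on top 2: 0.1315. A: 0.181 > 0.1315 → include.
Rate on top 3: 0.1475. D: 0.0519 < 0.1475 → exclude; stop.
Optimal diet: G, H, A — 3 of 4 types.

3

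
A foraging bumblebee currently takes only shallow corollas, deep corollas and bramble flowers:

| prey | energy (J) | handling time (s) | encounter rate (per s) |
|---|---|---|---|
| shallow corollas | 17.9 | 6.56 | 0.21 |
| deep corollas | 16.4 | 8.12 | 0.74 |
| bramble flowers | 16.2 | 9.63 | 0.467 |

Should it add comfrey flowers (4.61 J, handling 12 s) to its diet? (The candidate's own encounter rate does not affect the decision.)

On shallow corollas, deep corollas and bramble flowers alone, R = ΣλE/(1+Σλh) = 23.46/12.88 = 1.821 J/s.
comfrey flowers: E/h = 4.61/12 = 0.3842 J/s.
Since 0.3842 < R, time spent handling comfrey flowers is better spent searching.

No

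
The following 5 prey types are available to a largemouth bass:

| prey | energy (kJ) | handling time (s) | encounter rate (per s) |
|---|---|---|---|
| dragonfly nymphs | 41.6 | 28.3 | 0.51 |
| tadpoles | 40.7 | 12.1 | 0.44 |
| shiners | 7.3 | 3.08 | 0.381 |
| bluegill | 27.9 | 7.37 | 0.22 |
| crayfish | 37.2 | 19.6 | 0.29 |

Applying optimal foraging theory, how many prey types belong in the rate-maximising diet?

2

E/h in descending order: bluegill 3.79, tadpoles 3.36, shiners 2.37, crayfish 1.9, dragonfly nymphs 1.47 kJ/s. The optimal diet is the largest prefix of this list for which every included type satisfies E_i/h_i > R on the types above it.
Rate on top 1: 2.341. tadpoles: 3.36 > 2.341 → include.
Rate on top 2: 3.026. shiners: 2.37 < 3.026 → exclude; stop.
Optimal diet: bluegill, tadpoles — 2 of 5 types.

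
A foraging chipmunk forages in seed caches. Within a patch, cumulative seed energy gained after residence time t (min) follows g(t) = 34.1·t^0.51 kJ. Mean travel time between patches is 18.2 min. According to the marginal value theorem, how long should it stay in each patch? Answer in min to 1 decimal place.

18.9 min

Maximise g(t)/(T+t): set derivative to zero → g'(t)(T+t) = g(t).
g'(t) = 0.51·34.1·t^-0.49. Setting 0.51·34.1·t^-0.49 = 34.1·t^0.51/(18.2+t) gives 0.51(18.2+t) = t, so 0.49·t = 0.51×18.2.
t* = 0.51×18.2/0.49 = 18.94 min.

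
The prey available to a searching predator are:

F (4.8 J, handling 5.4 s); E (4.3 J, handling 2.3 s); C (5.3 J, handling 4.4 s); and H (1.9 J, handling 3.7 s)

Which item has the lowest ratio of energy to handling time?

H

Profitability E/h (J/s): F = 4.8/5.4 = 0.889, E = 4.3/2.3 = 1.87, C = 5.3/4.4 = 1.2, H = 1.9/3.7 = 0.514.
Ranked: E > C > F > H.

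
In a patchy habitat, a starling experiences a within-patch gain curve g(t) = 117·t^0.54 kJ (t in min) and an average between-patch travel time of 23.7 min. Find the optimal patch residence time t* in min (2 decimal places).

By the marginal value theorem, leave when the instantaneous gain rate g'(t) equals the habitat-wide average g(t)/(T + t).
g'(t) = 0.54·117·t^-0.46. Setting 0.54·117·t^-0.46 = 117·t^0.54/(23.7+t) gives 0.54(23.7+t) = t, so 0.46·t = 0.54×23.7.
t* = 0.54×23.7/0.46 = 27.82 min.

27.82 min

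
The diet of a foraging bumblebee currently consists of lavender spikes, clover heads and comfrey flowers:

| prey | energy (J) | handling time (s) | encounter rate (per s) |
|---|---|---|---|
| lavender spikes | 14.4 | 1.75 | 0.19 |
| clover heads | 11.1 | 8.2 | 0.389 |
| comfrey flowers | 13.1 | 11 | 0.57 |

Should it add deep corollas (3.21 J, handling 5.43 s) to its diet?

No

Current rate: (0.19×14.4 + 0.389×11.1 + 0.57×13.1)/(1 + 0.19×1.75 + 0.389×8.2 + 0.57×11) = 1.345 J/s.
Profitability of deep corollas: 3.21/5.43 = 0.5912 J/s.
Since 0.5912 < R, time spent handling deep corollas is better spent searching.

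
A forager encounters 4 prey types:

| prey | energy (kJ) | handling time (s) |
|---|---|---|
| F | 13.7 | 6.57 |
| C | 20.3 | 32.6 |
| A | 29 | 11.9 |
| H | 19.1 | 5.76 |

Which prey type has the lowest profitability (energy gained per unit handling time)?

C

In descending order of E/h:
H: 19.1/5.76 = 3.32 kJ/s
A: 29/11.9 = 2.44 kJ/s
F: 13.7/6.57 = 2.09 kJ/s
C: 20.3/32.6 = 0.623 kJ/s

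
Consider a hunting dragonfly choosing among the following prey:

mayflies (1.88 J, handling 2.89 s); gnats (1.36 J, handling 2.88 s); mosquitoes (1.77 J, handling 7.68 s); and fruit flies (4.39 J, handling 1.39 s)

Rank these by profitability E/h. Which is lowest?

mosquitoes

Profitability E/h (J/s): mayflies = 1.88/2.89 = 0.651, gnats = 1.36/2.88 = 0.472, mosquitoes = 1.77/7.68 = 0.23, fruit flies = 4.39/1.39 = 3.16.
Ranked: fruit flies > mayflies > gnats > mosquitoes.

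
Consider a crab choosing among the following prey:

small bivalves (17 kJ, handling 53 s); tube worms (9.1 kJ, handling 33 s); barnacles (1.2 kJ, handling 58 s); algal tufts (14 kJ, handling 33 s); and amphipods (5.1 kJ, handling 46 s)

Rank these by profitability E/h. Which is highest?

algal tufts

Profitability E/h (kJ/s): small bivalves = 17/53 = 0.321, tube worms = 9.1/33 = 0.276, barnacles = 1.2/58 = 0.0207, algal tufts = 14/33 = 0.424, amphipods = 5.1/46 = 0.111.
Ranked: algal tufts > small bivalves > tube worms > amphipods > barnacles.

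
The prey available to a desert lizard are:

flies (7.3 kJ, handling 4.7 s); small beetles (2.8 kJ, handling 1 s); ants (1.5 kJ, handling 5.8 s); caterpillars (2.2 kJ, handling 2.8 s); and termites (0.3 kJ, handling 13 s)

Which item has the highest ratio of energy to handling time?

small beetles

Profitability E/h (kJ/s): flies = 7.3/4.7 = 1.55, small beetles = 2.8/1 = 2.8, ants = 1.5/5.8 = 0.259, caterpillars = 2.2/2.8 = 0.786, termites = 0.3/13 = 0.0231.
Ranked: small beetles > flies > caterpillars > ants > termites.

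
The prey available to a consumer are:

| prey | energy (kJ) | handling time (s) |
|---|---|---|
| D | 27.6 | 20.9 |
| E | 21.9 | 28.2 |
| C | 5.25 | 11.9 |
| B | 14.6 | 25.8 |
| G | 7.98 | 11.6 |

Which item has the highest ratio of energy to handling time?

Profitability E/h (kJ/s): D = 27.6/20.9 = 1.32, E = 21.9/28.2 = 0.777, C = 5.25/11.9 = 0.441, B = 14.6/25.8 = 0.566, G = 7.98/11.6 = 0.688.
Ranked: D > E > G > B > C.

D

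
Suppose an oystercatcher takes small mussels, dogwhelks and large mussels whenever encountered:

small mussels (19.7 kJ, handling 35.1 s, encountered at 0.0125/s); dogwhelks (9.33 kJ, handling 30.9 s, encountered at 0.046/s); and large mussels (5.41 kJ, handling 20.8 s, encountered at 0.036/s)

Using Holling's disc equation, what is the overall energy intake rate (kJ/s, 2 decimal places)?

0.24 kJ/s

R = (0.0125×19.7 + 0.046×9.33 + 0.036×5.41) / (1 + 0.0125×35.1 + 0.046×30.9 + 0.036×20.8) = 0.8702/3.609 = 0.2411 kJ/s.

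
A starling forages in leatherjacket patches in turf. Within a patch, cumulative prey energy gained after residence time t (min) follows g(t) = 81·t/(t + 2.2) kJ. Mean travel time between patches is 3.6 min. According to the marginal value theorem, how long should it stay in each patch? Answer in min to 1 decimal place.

Maximise g(t)/(T+t): set derivative to zero → g'(t)(T+t) = g(t).
g'(t) = 81·2.2/(t + 2.2)². Setting 81·2.2/(t+2.2)² = 81t/[(t+2.2)(3.6+t)] gives 2.2(3.6+t) = t(t+2.2), so t² = 2.2×3.6 = 7.92.
t* = √7.92 = 2.814 min.

2.8 min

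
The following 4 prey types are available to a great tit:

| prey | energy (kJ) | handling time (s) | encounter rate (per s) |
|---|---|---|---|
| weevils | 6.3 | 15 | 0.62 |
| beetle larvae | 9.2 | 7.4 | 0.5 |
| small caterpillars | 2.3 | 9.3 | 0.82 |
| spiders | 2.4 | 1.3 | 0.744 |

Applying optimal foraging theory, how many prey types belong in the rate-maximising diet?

2

E/h in descending order: spiders 1.85, beetle larvae 1.24, weevils 0.42, small caterpillars 0.247 kJ/s. The optimal diet is the largest prefix of this list for which every included type satisfies E_i/h_i > R on the types above it.
Rate on top 1: 0.9077. beetle larvae: 1.24 > 0.9077 → include.
Rate on top 2: 1.127. weevils: 0.42 < 1.127 → exclude; stop.
Optimal diet: spiders, beetle larvae — 2 of 4 types.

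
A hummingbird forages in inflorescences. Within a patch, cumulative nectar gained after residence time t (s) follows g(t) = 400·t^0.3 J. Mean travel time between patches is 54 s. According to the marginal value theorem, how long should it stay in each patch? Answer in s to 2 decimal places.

23.14 s

By the marginal value theorem, leave when the instantaneous gain rate g'(t) equals the habitat-wide average g(t)/(T + t).
g'(t) = 0.3·400·t^-0.7. Setting 0.3·400·t^-0.7 = 400·t^0.3/(54+t) gives 0.3(54+t) = t, so 0.70·t = 0.3×54.
t* = 0.3×54/0.70 = 23.14 s.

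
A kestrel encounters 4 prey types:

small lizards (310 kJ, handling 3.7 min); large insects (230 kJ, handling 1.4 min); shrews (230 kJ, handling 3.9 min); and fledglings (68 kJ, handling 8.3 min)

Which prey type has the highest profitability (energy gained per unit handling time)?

large insects

In descending order of E/h:
large insects: 230/1.4 = 164 kJ/min
small lizards: 310/3.7 = 83.8 kJ/min
shrews: 230/3.9 = 59 kJ/min
fledglings: 68/8.3 = 8.19 kJ/min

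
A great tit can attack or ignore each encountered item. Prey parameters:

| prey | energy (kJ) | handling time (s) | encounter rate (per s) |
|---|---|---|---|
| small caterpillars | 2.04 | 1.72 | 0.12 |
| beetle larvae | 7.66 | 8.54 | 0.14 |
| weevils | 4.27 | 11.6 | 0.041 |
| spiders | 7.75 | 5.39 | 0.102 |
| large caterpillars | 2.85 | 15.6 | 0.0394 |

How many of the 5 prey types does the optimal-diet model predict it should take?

Rank by E/h (kJ/s): spiders 1.44, small caterpillars 1.19, beetle larvae 0.897, weevils 0.368, large caterpillars 0.183. Include each in turn until the next type's E/h falls below the running intake rate.
Rate on top 1: 0.5101. small caterpillars: 1.19 > 0.5101 → include.
Rate on top 2: 0.5895. beetle larvae: 0.897 > 0.5895 → include.
Rate on top 3: 0.714. weevils: 0.368 < 0.714 → exclude; stop.
Optimal diet: spiders, small caterpillars, beetle larvae — 3 of 5 types.

3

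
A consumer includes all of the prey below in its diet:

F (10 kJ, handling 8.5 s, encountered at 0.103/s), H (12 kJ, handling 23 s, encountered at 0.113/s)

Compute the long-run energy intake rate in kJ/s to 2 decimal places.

R = Σλ_iE_i / (1 + Σλ_ih_i)
Numerator: 0.103×10 + 0.113×12 = 2.386
Denominator: 1 + 0.103×8.5 + 0.113×23 = 4.474
R = 2.386/4.474 = 0.5332 kJ/s

0.53 kJ/s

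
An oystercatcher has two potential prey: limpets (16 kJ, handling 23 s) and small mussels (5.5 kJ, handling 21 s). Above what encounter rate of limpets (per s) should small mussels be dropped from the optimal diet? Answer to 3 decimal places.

0.026 per s

At the threshold, the rate on limpets alone equals the profitability of small mussels: λ·16/(1 + λ·23) = 5.5/21 = 0.2619.
Rearranging, λ(16 − 0.2619×23) = 0.2619, so λ = 0.2619/9.976 = 0.02625 per s.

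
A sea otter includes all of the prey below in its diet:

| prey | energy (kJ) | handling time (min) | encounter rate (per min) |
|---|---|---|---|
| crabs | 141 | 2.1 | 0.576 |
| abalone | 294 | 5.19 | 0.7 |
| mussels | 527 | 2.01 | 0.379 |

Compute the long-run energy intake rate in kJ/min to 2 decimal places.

73.70 kJ/min

R = Σλ_iE_i / (1 + Σλ_ih_i)
Numerator: 0.576×141 + 0.7×294 + 0.379×527 = 486.7
Denominator: 1 + 0.576×2.1 + 0.7×5.19 + 0.379×2.01 = 6.604
R = 486.7/6.604 = 73.7 kJ/min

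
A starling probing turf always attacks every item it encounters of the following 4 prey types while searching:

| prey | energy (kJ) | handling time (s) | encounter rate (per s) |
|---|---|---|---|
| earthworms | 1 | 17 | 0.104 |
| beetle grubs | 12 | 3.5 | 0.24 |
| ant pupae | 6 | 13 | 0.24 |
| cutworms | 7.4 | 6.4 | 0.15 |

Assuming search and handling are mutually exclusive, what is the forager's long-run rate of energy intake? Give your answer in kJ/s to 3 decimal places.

0.720 kJ/s

R = Σλ_iE_i / (1 + Σλ_ih_i)
Numerator: 0.104×1 + 0.24×12 + 0.24×6 + 0.15×7.4 = 5.534
Denominator: 1 + 0.104×17 + 0.24×3.5 + 0.24×13 + 0.15×6.4 = 7.688
R = 5.534/7.688 = 0.7198 kJ/s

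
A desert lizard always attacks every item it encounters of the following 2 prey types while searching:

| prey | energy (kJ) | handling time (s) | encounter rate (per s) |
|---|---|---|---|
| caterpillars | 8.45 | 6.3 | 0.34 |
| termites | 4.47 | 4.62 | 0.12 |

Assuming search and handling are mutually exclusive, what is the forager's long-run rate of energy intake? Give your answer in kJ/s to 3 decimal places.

0.922 kJ/s

R = (0.34×8.45 + 0.12×4.47) / (1 + 0.34×6.3 + 0.12×4.62) = 3.409/3.696 = 0.9224 kJ/s.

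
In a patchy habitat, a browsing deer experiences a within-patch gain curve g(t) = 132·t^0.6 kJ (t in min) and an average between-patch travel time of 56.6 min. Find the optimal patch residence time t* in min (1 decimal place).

Optimal t* satisfies g'(t*) = g(t*)/(T + t*).
g'(t) = 0.6·132·t^-0.4. Setting 0.6·132·t^-0.4 = 132·t^0.6/(56.6+t) gives 0.6(56.6+t) = t, so 0.40·t = 0.6×56.6.
t* = 0.6×56.6/0.40 = 84.9 min.

84.9 min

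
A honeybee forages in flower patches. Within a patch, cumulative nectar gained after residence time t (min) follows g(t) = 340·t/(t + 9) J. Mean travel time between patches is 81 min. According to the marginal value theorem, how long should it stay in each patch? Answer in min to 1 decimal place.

By the marginal value theorem, leave when the instantaneous gain rate g'(t) equals the habitat-wide average g(t)/(T + t).
g'(t) = 340·9/(t + 9)². Setting 340·9/(t+9)² = 340t/[(t+9)(81+t)] gives 9(81+t) = t(t+9), so t² = 9×81 = 729.
t* = √729 = 27 min.

27.0 min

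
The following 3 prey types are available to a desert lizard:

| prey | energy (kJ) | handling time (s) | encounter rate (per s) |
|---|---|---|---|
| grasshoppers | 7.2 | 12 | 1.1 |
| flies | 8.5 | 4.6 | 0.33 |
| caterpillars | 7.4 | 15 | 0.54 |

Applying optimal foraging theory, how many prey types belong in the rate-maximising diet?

1

Rank by E/h (kJ/s): flies 1.85, grasshoppers 0.6, caterpillars 0.493. Include each in turn until the next type's E/h falls below the running intake rate.
Rate on top 1: 1.114. grasshoppers: 0.6 < 1.114 → exclude; stop.
Optimal diet: flies — 1 of 3 types.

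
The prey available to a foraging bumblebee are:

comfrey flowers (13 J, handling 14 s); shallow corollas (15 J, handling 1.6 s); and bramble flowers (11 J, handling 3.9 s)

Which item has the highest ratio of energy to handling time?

In descending order of E/h:
shallow corollas: 15/1.6 = 9.38 J/s
bramble flowers: 11/3.9 = 2.82 J/s
comfrey flowers: 13/14 = 0.929 J/s

shallow corollas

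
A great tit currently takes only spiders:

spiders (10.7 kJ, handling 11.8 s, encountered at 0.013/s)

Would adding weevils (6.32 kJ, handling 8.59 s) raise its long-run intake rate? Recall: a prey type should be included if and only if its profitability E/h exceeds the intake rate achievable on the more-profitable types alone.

Yes

Current rate: (0.013×10.7)/(1 + 0.013×11.8) = 0.1206 kJ/s.
Profitability of weevils: 6.32/8.59 = 0.7357 kJ/s.
0.7357 > 0.1206, so adding weevils raises the average — include it.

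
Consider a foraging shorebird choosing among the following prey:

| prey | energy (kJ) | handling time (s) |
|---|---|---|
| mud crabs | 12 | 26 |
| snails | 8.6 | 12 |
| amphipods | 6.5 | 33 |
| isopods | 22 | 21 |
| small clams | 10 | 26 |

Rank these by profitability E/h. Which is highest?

In descending order of E/h:
isopods: 22/21 = 1.05 kJ/s
snails: 8.6/12 = 0.717 kJ/s
mud crabs: 12/26 = 0.462 kJ/s
small clams: 10/26 = 0.385 kJ/s
amphipods: 6.5/33 = 0.197 kJ/s

isopods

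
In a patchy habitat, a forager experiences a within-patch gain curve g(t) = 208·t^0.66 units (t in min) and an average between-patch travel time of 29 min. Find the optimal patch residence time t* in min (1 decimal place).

56.3 min

By the marginal value theorem, leave when the instantaneous gain rate g'(t) equals the habitat-wide average g(t)/(T + t).
g'(t) = 0.66·208·t^-0.34. Setting 0.66·208·t^-0.34 = 208·t^0.66/(29+t) gives 0.66(29+t) = t, so 0.34·t = 0.66×29.
t* = 0.66×29/0.34 = 56.29 min.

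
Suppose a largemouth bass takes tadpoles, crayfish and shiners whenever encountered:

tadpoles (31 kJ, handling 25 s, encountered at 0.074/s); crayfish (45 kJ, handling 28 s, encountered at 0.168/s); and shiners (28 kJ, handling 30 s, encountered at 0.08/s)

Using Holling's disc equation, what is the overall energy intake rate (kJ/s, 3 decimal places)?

1.215 kJ/s

R = (0.074×31 + 0.168×45 + 0.08×28) / (1 + 0.074×25 + 0.168×28 + 0.08×30) = 12.09/9.954 = 1.215 kJ/s.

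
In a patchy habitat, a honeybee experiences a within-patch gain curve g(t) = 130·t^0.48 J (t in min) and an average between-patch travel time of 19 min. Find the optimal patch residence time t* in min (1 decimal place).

Maximise g(t)/(T+t): set derivative to zero → g'(t)(T+t) = g(t).
g'(t) = 0.48·130·t^-0.52. Setting 0.48·130·t^-0.52 = 130·t^0.48/(19+t) gives 0.48(19+t) = t, so 0.52·t = 0.48×19.
t* = 0.48×19/0.52 = 17.54 min.

17.5 min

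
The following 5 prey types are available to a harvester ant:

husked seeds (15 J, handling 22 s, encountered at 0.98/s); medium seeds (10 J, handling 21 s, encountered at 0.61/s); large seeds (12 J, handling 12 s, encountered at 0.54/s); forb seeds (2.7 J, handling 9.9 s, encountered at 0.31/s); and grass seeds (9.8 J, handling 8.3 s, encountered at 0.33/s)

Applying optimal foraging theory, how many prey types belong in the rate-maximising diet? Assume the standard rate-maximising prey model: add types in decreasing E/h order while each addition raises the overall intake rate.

2

E/h in descending order: grass seeds 1.18, large seeds 1, husked seeds 0.682, medium seeds 0.476, forb seeds 0.273 J/s. The optimal diet is the largest prefix of this list for which every included type satisfies E_i/h_i > R on the types above it.
Rate on top 1: 0.8649. large seeds: 1 > 0.8649 → include.
Rate on top 2: 0.9506. husked seeds: 0.682 < 0.9506 → exclude; stop.
Optimal diet: grass seeds, large seeds — 2 of 5 types.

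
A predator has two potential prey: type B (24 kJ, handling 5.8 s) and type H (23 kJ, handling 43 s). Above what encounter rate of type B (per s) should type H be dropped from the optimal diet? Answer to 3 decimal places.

0.026 per s

At the threshold, the rate on type B alone equals the profitability of type H: λ·24/(1 + λ·5.8) = 23/43 = 0.5349.
Rearranging, λ(24 − 0.5349×5.8) = 0.5349, so λ = 0.5349/20.9 = 0.0256 per s.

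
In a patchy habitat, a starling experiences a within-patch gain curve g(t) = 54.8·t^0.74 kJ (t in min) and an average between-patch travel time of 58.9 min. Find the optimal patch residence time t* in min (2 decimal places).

Optimal t* satisfies g'(t*) = g(t*)/(T + t*).
g'(t) = 0.74·54.8·t^-0.26. Setting 0.74·54.8·t^-0.26 = 54.8·t^0.74/(58.9+t) gives 0.74(58.9+t) = t, so 0.26·t = 0.74×58.9.
t* = 0.74×58.9/0.26 = 167.6 min.

167.64 min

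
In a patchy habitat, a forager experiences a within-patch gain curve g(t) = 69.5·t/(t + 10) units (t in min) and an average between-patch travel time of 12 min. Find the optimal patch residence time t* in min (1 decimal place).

By the marginal value theorem, leave when the instantaneous gain rate g'(t) equals the habitat-wide average g(t)/(T + t).
g'(t) = 69.5·10/(t + 10)². Setting 69.5·10/(t+10)² = 69.5t/[(t+10)(12+t)] gives 10(12+t) = t(t+10), so t² = 10×12 = 120.
t* = √120 = 10.95 min.

11.0 min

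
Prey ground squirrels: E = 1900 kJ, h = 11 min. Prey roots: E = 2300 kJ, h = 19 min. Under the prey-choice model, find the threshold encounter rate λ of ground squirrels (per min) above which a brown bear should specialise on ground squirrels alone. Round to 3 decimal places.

At the threshold, the rate on ground squirrels alone equals the profitability of roots: λ·1900/(1 + λ·11) = 2300/19 = 121.1.
Rearranging, λ(1900 − 121.1×11) = 121.1, so λ = 121.1/568.4 = 0.213 per min.

0.213 per min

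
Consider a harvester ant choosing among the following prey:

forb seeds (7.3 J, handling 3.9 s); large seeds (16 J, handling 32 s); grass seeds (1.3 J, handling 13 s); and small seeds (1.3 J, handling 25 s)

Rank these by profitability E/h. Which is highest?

In descending order of E/h:
forb seeds: 7.3/3.9 = 1.87 J/s
large seeds: 16/32 = 0.5 J/s
grass seeds: 1.3/13 = 0.1 J/s
small seeds: 1.3/25 = 0.052 J/s

forb seeds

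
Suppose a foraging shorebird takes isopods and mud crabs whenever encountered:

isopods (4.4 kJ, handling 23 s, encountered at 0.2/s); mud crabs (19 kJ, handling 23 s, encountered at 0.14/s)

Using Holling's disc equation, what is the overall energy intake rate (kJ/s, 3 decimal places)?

Energy encountered per unit search time: 0.2×4.4 + 0.14×19 = 3.54 kJ/s.
Handling time per unit search time: 0.2×23 + 0.14×23 = 7.82.
Rate = 3.54/(1 + 7.82) = 0.4014 kJ/s.

0.401 kJ/s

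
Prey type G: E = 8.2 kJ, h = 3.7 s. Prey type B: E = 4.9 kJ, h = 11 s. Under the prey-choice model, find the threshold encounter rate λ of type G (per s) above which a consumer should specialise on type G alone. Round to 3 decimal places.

0.068 per s

Drop type B once their profitability E₂/h₂ falls below the rate achievable on type G alone: E₂/h₂ = λE₁/(1 + λh₁).
Solve for λ: λE₁h₂ = E₂(1 + λh₁) → λ(E₁h₂ − E₂h₁) = E₂ → λ = E₂/(E₁h₂ − E₂h₁).
λ = 4.9/(8.2×11 − 4.9×3.7) = 4.9/72.07 = 0.06799 per s.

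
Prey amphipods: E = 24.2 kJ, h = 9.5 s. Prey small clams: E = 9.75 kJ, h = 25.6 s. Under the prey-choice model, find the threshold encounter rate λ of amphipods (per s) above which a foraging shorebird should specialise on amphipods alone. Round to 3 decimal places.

0.019 per s

The zero-one rule: include small clams iff E₂/h₂ > λE₁/(1+λh₁). Equality gives the switch point.
λE₁h₂ = E₂ + λE₂h₁ ⇒ λ = E₂/(E₁h₂ − E₂h₁) = 9.75/(619.5 − 92.62) = 0.0185 per s.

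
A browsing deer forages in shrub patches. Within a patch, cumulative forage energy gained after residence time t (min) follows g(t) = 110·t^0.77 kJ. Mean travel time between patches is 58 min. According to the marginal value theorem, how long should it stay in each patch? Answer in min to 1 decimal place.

194.2 min

By the marginal value theorem, leave when the instantaneous gain rate g'(t) equals the habitat-wide average g(t)/(T + t).
g'(t) = 0.77·110·t^-0.23. Setting 0.77·110·t^-0.23 = 110·t^0.77/(58+t) gives 0.77(58+t) = t, so 0.23·t = 0.77×58.
t* = 0.77×58/0.23 = 194.2 min.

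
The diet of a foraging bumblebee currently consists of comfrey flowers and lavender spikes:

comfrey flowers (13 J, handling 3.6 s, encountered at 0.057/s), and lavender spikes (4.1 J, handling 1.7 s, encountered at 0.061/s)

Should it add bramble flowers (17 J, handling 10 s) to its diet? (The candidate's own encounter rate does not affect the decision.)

On comfrey flowers and lavender spikes alone, R = ΣλE/(1+Σλh) = 0.9911/1.309 = 0.7572 J/s.
Profitability of bramble flowers: 17/10 = 1.7 J/s.
Since 1.7 > R, including bramble flowers increases the long-run rate.

Yes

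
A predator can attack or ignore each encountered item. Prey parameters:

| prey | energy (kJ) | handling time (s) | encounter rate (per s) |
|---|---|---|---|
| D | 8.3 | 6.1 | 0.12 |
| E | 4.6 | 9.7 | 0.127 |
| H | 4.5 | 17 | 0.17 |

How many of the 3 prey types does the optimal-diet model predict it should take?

Rank by E/h (kJ/s): D 1.36, E 0.474, H 0.265. Include each in turn until the next type's E/h falls below the running intake rate.
Rate on top 1: 0.5751. E: 0.474 < 0.5751 → exclude; stop.
Optimal diet: D — 1 of 3 types.

1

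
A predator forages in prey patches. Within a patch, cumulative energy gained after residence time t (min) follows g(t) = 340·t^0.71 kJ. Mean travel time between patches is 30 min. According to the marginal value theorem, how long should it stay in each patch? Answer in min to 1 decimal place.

By the marginal value theorem, leave when the instantaneous gain rate g'(t) equals the habitat-wide average g(t)/(T + t).
g'(t) = 0.71·340·t^-0.29. Setting 0.71·340·t^-0.29 = 340·t^0.71/(30+t) gives 0.71(30+t) = t, so 0.29·t = 0.71×30.
t* = 0.71×30/0.29 = 73.45 min.

73.4 min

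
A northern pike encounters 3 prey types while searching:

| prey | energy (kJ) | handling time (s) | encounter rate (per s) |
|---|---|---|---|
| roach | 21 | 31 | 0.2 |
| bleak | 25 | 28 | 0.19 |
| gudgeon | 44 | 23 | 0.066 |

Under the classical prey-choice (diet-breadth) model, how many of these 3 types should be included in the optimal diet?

1

E/h in descending order: gudgeon 1.91, bleak 0.893, roach 0.677 kJ/s. The optimal diet is the largest prefix of this list for which every included type satisfies E_i/h_i > R on the types above it.
Rate on top 1: 1.153. bleak: 0.893 < 1.153 → exclude; stop.
Optimal diet: gudgeon — 1 of 3 types.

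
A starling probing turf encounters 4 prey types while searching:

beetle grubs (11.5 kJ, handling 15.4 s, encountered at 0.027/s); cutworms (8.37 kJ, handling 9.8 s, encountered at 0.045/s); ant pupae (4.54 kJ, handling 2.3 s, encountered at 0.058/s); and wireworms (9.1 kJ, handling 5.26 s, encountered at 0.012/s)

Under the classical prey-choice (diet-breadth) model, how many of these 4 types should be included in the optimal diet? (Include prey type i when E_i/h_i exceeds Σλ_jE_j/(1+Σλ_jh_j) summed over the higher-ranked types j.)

4

Profitabilities (E/h, kJ/s): ant pupae 1.97, wireworms 1.73, cutworms 0.854, beetle grubs 0.747. Add prey in this order while the next type's profitability exceeds the intake rate on those already taken.
Rate on top 1: 0.2323. wireworms: 1.73 > 0.2323 → include.
Rate on top 2: 0.3113. cutworms: 0.854 > 0.3113 → include.
Rate on top 3: 0.4575. beetle grubs: 0.747 > 0.4575 → include.
Optimal diet: ant pupae, wireworms, cutworms, beetle grubs — 4 of 4 types.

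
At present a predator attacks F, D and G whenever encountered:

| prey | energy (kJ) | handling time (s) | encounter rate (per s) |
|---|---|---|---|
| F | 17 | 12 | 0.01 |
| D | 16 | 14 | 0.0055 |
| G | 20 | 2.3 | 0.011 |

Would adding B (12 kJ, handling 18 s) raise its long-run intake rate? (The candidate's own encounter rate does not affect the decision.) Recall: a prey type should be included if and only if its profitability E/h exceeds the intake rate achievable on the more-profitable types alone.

Current rate: (0.01×17 + 0.0055×16 + 0.011×20)/(1 + 0.01×12 + 0.0055×14 + 0.011×2.3) = 0.3911 kJ/s.
B: E/h = 12/18 = 0.6667 kJ/s.
0.6667 > 0.3911, so adding B raises the average — include it.

Yes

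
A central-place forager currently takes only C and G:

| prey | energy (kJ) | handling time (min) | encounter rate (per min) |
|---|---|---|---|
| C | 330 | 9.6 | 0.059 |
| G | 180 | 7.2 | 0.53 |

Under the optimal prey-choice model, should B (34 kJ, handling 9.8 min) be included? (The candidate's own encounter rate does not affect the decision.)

No

Intake rate on the current diet: R = (0.059×330 + 0.53×180) / (1 + 0.059×9.6 + 0.53×7.2) = 114.9/5.382 = 21.34 kJ/min.
B: E/h = 34/9.8 = 3.469 kJ/min.
Since 3.469 < R, time spent handling B is better spent searching.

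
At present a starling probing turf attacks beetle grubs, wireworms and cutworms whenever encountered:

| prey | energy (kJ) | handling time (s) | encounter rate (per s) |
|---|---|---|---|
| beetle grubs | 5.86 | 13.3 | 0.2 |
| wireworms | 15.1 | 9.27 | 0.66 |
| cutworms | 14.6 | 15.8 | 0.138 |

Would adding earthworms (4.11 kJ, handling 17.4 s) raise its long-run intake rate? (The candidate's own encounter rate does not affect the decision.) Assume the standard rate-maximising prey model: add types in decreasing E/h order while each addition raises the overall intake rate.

Current rate: (0.2×5.86 + 0.66×15.1 + 0.138×14.6)/(1 + 0.2×13.3 + 0.66×9.27 + 0.138×15.8) = 1.1 kJ/s.
earthworms: E/h = 4.11/17.4 = 0.2362 kJ/s.
Since 0.2362 < R, time spent handling earthworms is better spent searching.

No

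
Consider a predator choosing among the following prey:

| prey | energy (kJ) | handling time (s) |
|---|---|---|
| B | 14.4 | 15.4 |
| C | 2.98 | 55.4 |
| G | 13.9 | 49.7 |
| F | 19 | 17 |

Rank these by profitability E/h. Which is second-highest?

Profitability E/h (kJ/s): B = 14.4/15.4 = 0.935, C = 2.98/55.4 = 0.0538, G = 13.9/49.7 = 0.28, F = 19/17 = 1.12.
Ranked: F > B > G > C.

B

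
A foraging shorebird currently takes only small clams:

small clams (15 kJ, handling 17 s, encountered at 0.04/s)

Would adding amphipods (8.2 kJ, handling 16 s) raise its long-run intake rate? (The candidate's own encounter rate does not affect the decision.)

Intake rate on the current diet: R = (0.04×15) / (1 + 0.04×17) = 0.6/1.68 = 0.3571 kJ/s.
amphipods: E/h = 8.2/16 = 0.5125 kJ/s.
Since 0.5125 > R, including amphipods increases the long-run rate.

Yes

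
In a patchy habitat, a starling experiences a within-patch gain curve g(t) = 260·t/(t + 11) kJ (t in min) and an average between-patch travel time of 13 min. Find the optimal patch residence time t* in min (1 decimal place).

Maximise g(t)/(T+t): set derivative to zero → g'(t)(T+t) = g(t).
g'(t) = 260·11/(t + 11)². Setting 260·11/(t+11)² = 260t/[(t+11)(13+t)] gives 11(13+t) = t(t+11), so t² = 11×13 = 143.
t* = √143 = 11.96 min.

12.0 min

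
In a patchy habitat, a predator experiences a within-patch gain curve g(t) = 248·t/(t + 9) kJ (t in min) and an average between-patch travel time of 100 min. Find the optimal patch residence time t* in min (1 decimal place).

30.0 min

Optimal t* satisfies g'(t*) = g(t*)/(T + t*).
g'(t) = 248·9/(t + 9)². Setting 248·9/(t+9)² = 248t/[(t+9)(100+t)] gives 9(100+t) = t(t+9), so t² = 9×100 = 900.
t* = √900 = 30 min.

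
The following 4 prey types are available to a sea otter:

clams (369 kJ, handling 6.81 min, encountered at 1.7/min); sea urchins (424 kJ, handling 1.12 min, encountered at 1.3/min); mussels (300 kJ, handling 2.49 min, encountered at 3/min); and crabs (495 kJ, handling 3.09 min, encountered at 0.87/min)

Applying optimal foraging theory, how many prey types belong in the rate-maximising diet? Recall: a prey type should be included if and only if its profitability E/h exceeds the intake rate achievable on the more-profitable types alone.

Profitabilities (E/h, kJ/min): sea urchins 379, crabs 160, mussels 120, clams 54.2. Add prey in this order while the next type's profitability exceeds the intake rate on those already taken.
Rate on top 1: 224.4. crabs: 160 < 224.4 → exclude; stop.
Optimal diet: sea urchins — 1 of 4 types.

1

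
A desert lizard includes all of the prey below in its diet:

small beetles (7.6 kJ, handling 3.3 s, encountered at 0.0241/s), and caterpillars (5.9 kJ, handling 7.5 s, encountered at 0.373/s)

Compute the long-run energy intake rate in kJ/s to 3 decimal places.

R = Σλ_iE_i / (1 + Σλ_ih_i)
Numerator: 0.0241×7.6 + 0.373×5.9 = 2.384
Denominator: 1 + 0.0241×3.3 + 0.373×7.5 = 3.877
R = 2.384/3.877 = 0.6149 kJ/s

0.615 kJ/s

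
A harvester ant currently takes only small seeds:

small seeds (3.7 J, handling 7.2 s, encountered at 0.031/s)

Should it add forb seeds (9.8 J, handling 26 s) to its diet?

On small seeds alone, R = ΣλE/(1+Σλh) = 0.1147/1.223 = 0.09377 J/s.
Profitability of forb seeds: 9.8/26 = 0.3769 J/s.
Since 0.3769 > R, including forb seeds increases the long-run rate.

Yes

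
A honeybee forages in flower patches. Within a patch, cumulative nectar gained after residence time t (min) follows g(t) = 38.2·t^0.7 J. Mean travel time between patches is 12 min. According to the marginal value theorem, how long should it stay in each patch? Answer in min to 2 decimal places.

28.00 min

By the marginal value theorem, leave when the instantaneous gain rate g'(t) equals the habitat-wide average g(t)/(T + t).
g'(t) = 0.7·38.2·t^-0.3. Setting 0.7·38.2·t^-0.3 = 38.2·t^0.7/(12+t) gives 0.7(12+t) = t, so 0.30·t = 0.7×12.
t* = 0.7×12/0.30 = 28 min.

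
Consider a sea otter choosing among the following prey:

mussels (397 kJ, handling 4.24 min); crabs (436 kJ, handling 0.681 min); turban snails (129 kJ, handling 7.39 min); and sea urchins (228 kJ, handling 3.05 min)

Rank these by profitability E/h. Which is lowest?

Profitability E/h (kJ/min): mussels = 397/4.24 = 93.6, crabs = 436/0.681 = 640, turban snails = 129/7.39 = 17.5, sea urchins = 228/3.05 = 74.8.
Ranked: crabs > mussels > sea urchins > turban snails.

turban snails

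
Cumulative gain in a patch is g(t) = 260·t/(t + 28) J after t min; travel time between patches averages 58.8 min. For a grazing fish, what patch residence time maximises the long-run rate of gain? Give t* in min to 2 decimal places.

Maximise g(t)/(T+t): set derivative to zero → g'(t)(T+t) = g(t).
g'(t) = 260·28/(t + 28)². Setting 260·28/(t+28)² = 260t/[(t+28)(58.8+t)] gives 28(58.8+t) = t(t+28), so t² = 28×58.8 = 1646.
t* = √1646 = 40.58 min.

40.58 min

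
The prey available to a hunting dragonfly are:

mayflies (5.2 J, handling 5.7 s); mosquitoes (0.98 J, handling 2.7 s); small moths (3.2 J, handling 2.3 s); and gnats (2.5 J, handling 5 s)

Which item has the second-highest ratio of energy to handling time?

In descending order of E/h:
small moths: 3.2/2.3 = 1.39 J/s
mayflies: 5.2/5.7 = 0.912 J/s
gnats: 2.5/5 = 0.5 J/s
mosquitoes: 0.98/2.7 = 0.363 J/s

mayflies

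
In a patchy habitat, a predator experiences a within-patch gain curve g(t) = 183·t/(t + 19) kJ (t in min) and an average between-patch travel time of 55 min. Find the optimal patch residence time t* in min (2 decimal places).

Optimal t* satisfies g'(t*) = g(t*)/(T + t*).
g'(t) = 183·19/(t + 19)². Setting 183·19/(t+19)² = 183t/[(t+19)(55+t)] gives 19(55+t) = t(t+19), so t² = 19×55 = 1045.
t* = √1045 = 32.33 min.

32.33 min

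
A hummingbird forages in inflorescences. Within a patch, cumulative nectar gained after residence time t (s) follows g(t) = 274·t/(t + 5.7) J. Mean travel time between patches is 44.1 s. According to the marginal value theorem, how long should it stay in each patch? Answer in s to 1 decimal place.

15.9 s

Optimal t* satisfies g'(t*) = g(t*)/(T + t*).
g'(t) = 274·5.7/(t + 5.7)². Setting 274·5.7/(t+5.7)² = 274t/[(t+5.7)(44.1+t)] gives 5.7(44.1+t) = t(t+5.7), so t² = 5.7×44.1 = 251.4.
t* = √251.4 = 15.85 s.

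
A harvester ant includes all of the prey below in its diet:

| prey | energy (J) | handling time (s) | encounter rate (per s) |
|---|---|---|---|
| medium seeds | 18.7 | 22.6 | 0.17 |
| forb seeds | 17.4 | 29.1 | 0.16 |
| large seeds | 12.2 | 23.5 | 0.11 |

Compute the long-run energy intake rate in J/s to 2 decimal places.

R = Σλ_iE_i / (1 + Σλ_ih_i)
Numerator: 0.17×18.7 + 0.16×17.4 + 0.11×12.2 = 7.305
Denominator: 1 + 0.17×22.6 + 0.16×29.1 + 0.11×23.5 = 12.08
R = 7.305/12.08 = 0.6046 J/s

0.60 J/s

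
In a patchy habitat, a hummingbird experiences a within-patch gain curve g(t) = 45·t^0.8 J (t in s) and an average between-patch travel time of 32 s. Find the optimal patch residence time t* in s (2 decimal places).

128.00 s

By the marginal value theorem, leave when the instantaneous gain rate g'(t) equals the habitat-wide average g(t)/(T + t).
g'(t) = 0.8·45·t^-0.2. Setting 0.8·45·t^-0.2 = 45·t^0.8/(32+t) gives 0.8(32+t) = t, so 0.20·t = 0.8×32.
t* = 0.8×32/0.20 = 128 s.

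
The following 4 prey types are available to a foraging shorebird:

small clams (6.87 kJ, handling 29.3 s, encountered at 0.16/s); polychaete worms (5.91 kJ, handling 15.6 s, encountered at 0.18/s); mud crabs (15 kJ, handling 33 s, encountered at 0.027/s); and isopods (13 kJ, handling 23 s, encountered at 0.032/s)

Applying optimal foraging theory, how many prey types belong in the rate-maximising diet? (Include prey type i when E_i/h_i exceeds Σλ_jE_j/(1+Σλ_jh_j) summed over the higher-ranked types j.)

Profitabilities (E/h, kJ/s): isopods 0.565, mud crabs 0.455, polychaete worms 0.379, small clams 0.234. Add prey in this order while the next type's profitability exceeds the intake rate on those already taken.
Rate on top 1: 0.2396. mud crabs: 0.455 > 0.2396 → include.
Rate on top 2: 0.3125. polychaete worms: 0.379 > 0.3125 → include.
Rate on top 3: 0.3468. small clams: 0.234 < 0.3468 → exclude; stop.
Optimal diet: isopods, mud crabs, polychaete worms — 3 of 4 types.

3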